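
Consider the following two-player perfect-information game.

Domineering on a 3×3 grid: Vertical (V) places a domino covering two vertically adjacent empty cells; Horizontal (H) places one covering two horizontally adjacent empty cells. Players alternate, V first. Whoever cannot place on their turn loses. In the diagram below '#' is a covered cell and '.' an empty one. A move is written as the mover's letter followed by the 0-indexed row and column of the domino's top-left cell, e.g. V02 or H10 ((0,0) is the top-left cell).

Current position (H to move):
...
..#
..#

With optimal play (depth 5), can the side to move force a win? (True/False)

H winning at [.../..#/..#]: True

ply 1, H at .../..#/..# | H00=-1→##./..#/..#; H01=-1→.##/..#/..#; H10=+1→.../###/..#*; H20=-1→.../..#/###
ply 2: .../###/..# is terminal -1 (V); from .../..#/..# depth 5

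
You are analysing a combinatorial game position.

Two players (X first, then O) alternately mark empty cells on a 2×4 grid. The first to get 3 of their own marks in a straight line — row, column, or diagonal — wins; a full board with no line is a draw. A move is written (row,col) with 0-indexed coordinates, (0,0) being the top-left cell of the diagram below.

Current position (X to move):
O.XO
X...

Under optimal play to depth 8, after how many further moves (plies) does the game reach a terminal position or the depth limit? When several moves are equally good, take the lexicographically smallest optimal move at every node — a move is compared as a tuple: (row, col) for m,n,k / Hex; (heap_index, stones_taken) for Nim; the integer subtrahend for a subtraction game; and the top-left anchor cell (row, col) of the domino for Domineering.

PV length from [O.XO/X...]: 4 plies

[O.XO/X...] X move#1: (0,1):+0/OXXO/X...*, (1,1):+0/O.XO/XX.., (1,2):+0/O.XO/X.X., (1,3):+0/O.XO/X..X
[OXXO/X...] O move#2: (1,1):+0/OXXO/XO..*, (1,2):+0/OXXO/X.O., (1,3):+0/OXXO/X..O
[OXXO/XO..] X move#3: (1,2):+0/OXXO/XOX.*, (1,3):+0/OXXO/XO.X
[OXXO/XOX.] O move#4: (1,3):+0/OXXO/XOXO*
[OXXO/XOXO] end (terminal +0, X#5); searched O.XO/X... to 8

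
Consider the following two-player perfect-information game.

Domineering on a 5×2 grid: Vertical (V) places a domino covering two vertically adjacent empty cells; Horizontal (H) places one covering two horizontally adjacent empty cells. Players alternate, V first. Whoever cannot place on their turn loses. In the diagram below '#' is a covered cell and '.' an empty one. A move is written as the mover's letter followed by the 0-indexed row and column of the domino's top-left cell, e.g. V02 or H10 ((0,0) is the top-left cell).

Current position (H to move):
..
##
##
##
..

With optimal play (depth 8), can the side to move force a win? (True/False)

H winning at [../##/##/##/..]: True

ply 1, H at ../##/##/##/.. | H00=+1→##/##/##/##/..*; H40=+1→../##/##/##/##
ply 2: ##/##/##/##/.. is terminal -1 (V); from ../##/##/##/.. depth 8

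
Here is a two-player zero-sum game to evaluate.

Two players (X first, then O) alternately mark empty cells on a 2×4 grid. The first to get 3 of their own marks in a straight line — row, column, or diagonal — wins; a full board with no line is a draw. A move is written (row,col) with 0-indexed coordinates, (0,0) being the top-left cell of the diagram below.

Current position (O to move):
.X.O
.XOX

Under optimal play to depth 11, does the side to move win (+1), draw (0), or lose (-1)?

value(.X.O/.XOX, O) = 0

p1 O@[.X.O/.XOX]: (0,0)[OX.O/.XOX]+0* (0,2)[.XOO/.XOX]+0 (1,0)[.X.O/OXOX]+0
p2 X@[OX.O/.XOX]: (0,2)[OXXO/.XOX]+0* (1,0)[OX.O/XXOX]+0
p3 O@[OXXO/.XOX]: (1,0)[OXXO/OXOX]+0*
p4 X@[OXXO/OXOX] terminal +0; root [.X.O/.XOX] d11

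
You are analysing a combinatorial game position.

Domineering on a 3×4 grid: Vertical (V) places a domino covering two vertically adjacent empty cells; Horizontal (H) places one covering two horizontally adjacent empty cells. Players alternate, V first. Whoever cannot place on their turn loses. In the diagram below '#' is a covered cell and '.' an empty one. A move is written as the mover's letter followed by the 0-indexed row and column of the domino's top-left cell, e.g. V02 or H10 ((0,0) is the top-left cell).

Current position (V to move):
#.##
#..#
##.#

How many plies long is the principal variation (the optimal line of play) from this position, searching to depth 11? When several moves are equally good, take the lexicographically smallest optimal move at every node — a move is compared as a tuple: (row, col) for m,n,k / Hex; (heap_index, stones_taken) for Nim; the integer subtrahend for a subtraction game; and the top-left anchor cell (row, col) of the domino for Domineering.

PV length from [#.##/#..#/##.#]: 1 ply

ply 1, V at #.##/#..#/##.# | V01=+1→####/##.#/##.#*; V12=+1→#.##/#.##/####
ply 2: ####/##.#/##.# is terminal -1 (H); from #.##/#..#/##.# depth 11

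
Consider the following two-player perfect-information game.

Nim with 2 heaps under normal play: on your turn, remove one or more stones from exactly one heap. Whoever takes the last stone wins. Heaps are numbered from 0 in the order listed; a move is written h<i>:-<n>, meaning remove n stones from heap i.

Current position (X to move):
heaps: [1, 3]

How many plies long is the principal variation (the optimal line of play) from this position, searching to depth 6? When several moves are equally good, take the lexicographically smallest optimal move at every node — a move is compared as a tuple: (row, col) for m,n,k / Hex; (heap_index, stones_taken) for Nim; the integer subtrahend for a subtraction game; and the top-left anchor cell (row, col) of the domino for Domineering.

ply 1, X at (1,3) | h0:-1=-1→(0,3); h1:-1=-1→(1,2); h1:-2=+1→(1,1)*; h1:-3=-1→(1,0)
ply 2, O at (1,1) | h0:-1=-1→(0,1)*; h1:-1=-1→(1,0)
ply 3, X at (0,1) | h1:-1=+1→(0,0)*
ply 4: (0,0) is terminal -1 (O); from (1,3) depth 6

PV length from [(1,3)]: 3 plies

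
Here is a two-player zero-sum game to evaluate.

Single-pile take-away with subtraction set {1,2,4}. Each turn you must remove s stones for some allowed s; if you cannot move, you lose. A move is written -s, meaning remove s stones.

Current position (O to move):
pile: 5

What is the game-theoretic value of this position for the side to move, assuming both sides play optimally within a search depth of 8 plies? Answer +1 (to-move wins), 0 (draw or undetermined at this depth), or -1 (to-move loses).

value(5, O) = +1

[5] O move#1: -1:-1/4, -2:+1/3*, -4:-1/1
[3] X move#2: -1:-1/2*, -2:-1/1
[2] O move#3: -1:-1/1, -2:+1/0*
[0] end (terminal -1, X#4); searched 5 to 8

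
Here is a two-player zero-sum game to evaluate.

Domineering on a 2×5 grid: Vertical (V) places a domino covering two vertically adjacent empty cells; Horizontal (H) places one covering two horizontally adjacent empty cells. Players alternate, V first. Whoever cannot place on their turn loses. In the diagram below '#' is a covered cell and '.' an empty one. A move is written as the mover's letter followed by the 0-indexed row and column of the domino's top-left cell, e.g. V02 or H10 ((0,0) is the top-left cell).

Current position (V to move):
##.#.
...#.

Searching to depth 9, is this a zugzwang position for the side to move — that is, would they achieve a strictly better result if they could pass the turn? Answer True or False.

zugzwang(##.#./...#., V) = False

ply 1, V at ##.#./...#. | V02=+1→####./..##.*; V04=-1→##.##/...##
ply 2, H at ####./..##. | H10=-1→####./####.*
ply 3, V at ####./####. | V04=+1→#####/#####*
ply 4: #####/##### is terminal -1 (H); from ##.#./...#. depth 9
pass branch (H moves first from the same position):
  | ply 1, H at ##.#./...#. | H10=-1→##.#./##.#.*; H11=-1→##.#./.###.
  | ply 2, V at ##.#./##.#. | V02=+1→####./####.*; V04=+1→##.##/##.##
  | ply 3: ####./####. is terminal -1 (H); from ##.#./...#. depth 9
V moving scores +1; V passing scores +1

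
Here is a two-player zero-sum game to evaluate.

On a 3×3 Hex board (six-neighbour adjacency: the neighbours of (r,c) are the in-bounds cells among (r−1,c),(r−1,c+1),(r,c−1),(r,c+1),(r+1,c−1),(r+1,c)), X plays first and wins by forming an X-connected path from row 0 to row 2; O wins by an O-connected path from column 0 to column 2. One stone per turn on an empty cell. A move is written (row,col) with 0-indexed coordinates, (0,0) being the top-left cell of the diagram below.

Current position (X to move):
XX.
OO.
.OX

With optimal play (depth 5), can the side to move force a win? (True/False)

p1 X@[XX./OO./.OX]: (0,2)[XXX/OO./.OX]-1* (1,2)[XX./OOX/.OX]-1 (2,0)[XX./OO./XOX]-1
p2 O@[XXX/OO./.OX]: (1,2)[XXX/OOO/.OX]+1* (2,0)[XXX/OO./OOX]-1
p3 X@[XXX/OOO/.OX] terminal -1; root [XX./OO./.OX] d5

X winning at [XX./OO./.OX]: False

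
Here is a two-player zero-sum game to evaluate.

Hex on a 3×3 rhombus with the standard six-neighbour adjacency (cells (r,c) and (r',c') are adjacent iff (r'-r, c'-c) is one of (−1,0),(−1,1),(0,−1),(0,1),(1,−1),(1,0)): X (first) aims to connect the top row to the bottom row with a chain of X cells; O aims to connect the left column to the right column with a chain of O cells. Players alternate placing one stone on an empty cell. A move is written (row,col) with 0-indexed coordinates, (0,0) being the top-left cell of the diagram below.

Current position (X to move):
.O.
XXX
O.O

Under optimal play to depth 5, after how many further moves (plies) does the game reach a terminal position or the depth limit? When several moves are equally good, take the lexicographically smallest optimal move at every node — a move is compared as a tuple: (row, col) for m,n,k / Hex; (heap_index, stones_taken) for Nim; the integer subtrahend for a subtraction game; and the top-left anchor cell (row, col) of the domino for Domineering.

PV length from [.O./XXX/O.O]: 3 plies

p1 X@[.O./XXX/O.O]: (0,0)[XO./XXX/O.O]-1 (0,2)[.OX/XXX/O.O]-1 (2,1)[.O./XXX/OXO]+1*
p2 O@[.O./XXX/OXO]: (0,0)[OO./XXX/OXO]-1* (0,2)[.OO/XXX/OXO]-1
p3 X@[OO./XXX/OXO]: (0,2)[OOX/XXX/OXO]+1*
p4 O@[OOX/XXX/OXO] terminal -1; root [.O./XXX/O.O] d5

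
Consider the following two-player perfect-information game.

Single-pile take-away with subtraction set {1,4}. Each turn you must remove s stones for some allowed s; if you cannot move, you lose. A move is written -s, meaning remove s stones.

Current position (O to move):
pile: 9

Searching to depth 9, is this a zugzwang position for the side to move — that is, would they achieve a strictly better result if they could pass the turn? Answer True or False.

zugzwang(9, O) = False

[9] O move#1: -1:-1/8, -4:+1/5*
[5] X move#2: -1:-1/4*, -4:-1/1
[4] O move#3: -1:-1/3, -4:+1/0*
[0] end (terminal -1, X#4); searched 9 to 9
suppose O passes — search the same position with X to move:
pass> [9] X move#1: -1:-1/8, -4:+1/5*
pass> [5] O move#2: -1:-1/4*, -4:-1/1
pass> [4] X move#3: -1:-1/3, -4:+1/0*
pass> [0] end (terminal -1, O#4); searched 9 to 9
for O: play +1, pass -1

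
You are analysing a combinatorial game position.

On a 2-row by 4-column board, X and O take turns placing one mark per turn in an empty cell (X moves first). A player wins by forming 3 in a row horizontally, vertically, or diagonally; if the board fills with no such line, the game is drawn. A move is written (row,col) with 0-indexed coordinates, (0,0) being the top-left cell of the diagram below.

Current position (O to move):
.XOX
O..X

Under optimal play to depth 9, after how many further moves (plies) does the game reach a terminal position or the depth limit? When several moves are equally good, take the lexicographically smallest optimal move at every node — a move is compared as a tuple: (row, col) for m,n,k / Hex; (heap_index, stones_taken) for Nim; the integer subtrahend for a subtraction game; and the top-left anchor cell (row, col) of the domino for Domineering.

p1 O@[.XOX/O..X]: (0,0)[OXOX/O..X]+0* (1,1)[.XOX/OO.X]+0 (1,2)[.XOX/O.OX]+0
p2 X@[OXOX/O..X]: (1,1)[OXOX/OX.X]+0* (1,2)[OXOX/O.XX]+0
p3 O@[OXOX/OX.X]: (1,2)[OXOX/OXOX]+0*
p4 X@[OXOX/OXOX] terminal +0; root [.XOX/O..X] d9

PV length from [.XOX/O..X]: 3 plies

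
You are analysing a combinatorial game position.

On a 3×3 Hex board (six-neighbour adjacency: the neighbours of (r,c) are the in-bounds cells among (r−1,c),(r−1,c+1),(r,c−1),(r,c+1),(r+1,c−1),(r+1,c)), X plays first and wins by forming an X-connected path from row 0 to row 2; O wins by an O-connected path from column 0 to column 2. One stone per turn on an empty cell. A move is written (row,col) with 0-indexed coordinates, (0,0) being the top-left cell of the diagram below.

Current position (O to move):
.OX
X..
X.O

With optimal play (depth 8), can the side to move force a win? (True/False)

ply 1, O at .OX/X../X.O | (0,0)=-1→OOX/X../X.O*; (1,1)=-1→.OX/XO./X.O; (1,2)=-1→.OX/X.O/X.O; (2,1)=-1→.OX/X../XOO
ply 2, X at OOX/X../X.O | (1,1)=+1→OOX/XX./X.O*; (1,2)=+1→OOX/X.X/X.O; (2,1)=+1→OOX/X../XXO
ply 3: OOX/XX./X.O is terminal -1 (O); from .OX/X../X.O depth 8

O winning at [.OX/X../X.O]: False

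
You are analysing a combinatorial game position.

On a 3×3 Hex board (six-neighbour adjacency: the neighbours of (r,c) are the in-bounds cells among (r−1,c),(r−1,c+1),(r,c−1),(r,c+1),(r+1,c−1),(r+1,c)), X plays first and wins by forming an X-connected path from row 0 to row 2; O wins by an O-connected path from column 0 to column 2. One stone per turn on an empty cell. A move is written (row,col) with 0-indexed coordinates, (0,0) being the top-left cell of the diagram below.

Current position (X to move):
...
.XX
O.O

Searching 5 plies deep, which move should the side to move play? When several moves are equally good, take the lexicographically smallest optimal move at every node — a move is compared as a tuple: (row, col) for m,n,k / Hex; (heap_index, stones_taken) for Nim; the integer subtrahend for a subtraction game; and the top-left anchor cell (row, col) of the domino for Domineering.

X's best at [.../.XX/O.O]: (2,1)

[.../.XX/O.O] X move#1: (0,0):-1/X../.XX/O.O, (0,1):-1/.X./.XX/O.O, (0,2):-1/..X/.XX/O.O, (1,0):-1/.../XXX/O.O, (2,1):+1/.../.XX/OXO*
[.../.XX/OXO] O move#2: (0,0):-1/O../.XX/OXO*, (0,1):-1/.O./.XX/OXO, (0,2):-1/..O/.XX/OXO, (1,0):-1/.../OXX/OXO
[O../.XX/OXO] X move#3: (0,1):+1/OX./.XX/OXO*, (0,2):+1/O.X/.XX/OXO, (1,0):+1/O../XXX/OXO
[OX./.XX/OXO] end (terminal -1, O#4); searched .../.XX/O.O to 5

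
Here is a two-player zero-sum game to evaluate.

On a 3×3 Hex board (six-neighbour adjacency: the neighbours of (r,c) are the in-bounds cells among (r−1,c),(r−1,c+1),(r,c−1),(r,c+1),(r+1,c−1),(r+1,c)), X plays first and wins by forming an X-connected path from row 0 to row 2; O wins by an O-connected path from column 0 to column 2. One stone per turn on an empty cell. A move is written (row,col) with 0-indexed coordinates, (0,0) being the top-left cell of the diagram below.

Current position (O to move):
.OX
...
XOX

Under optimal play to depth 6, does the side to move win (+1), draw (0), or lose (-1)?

value(.OX/.../XOX, O) = -1

[.OX/.../XOX] O move#1: (0,0):-1/OOX/.../XOX*, (1,0):-1/.OX/O../XOX, (1,1):-1/.OX/.O./XOX, (1,2):-1/.OX/..O/XOX
[OOX/.../XOX] X move#2: (1,0):+1/OOX/X../XOX*, (1,1):+1/OOX/.X./XOX, (1,2):+1/OOX/..X/XOX
[OOX/X../XOX] O move#3: (1,1):-1/OOX/XO./XOX*, (1,2):-1/OOX/X.O/XOX
[OOX/XO./XOX] X move#4: (1,2):+1/OOX/XOX/XOX*
[OOX/XOX/XOX] end (terminal -1, O#5); searched .OX/.../XOX to 6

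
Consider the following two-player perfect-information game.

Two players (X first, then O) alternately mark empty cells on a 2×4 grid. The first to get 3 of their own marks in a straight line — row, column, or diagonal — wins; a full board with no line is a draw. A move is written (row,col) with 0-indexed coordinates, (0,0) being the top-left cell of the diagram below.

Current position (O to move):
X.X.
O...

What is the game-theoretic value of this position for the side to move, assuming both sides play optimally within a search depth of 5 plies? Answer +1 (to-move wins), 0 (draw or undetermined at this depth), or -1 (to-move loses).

value(X.X./O..., O) = 0

[X.X./O...] O move#1: (0,1):+0/XOX./O...*, (0,3):-1/X.XO/O..., (1,1):-1/X.X./OO.., (1,2):-1/X.X./O.O., (1,3):-1/X.X./O..O
[XOX./O...] X move#2: (0,3):+0/XOXX/O...*, (1,1):+0/XOX./OX.., (1,2):+0/XOX./O.X., (1,3):+0/XOX./O..X
[XOXX/O...] O move#3: (1,1):+0/XOXX/OO..*, (1,2):+0/XOXX/O.O., (1,3):+0/XOXX/O..O
[XOXX/OO..] X move#4: (1,2):+0/XOXX/OOX.*, (1,3):-1/XOXX/OO.X
[XOXX/OOX.] O move#5: (1,3):+0/XOXX/OOXO*
[XOXX/OOXO] end (terminal +0, X#6); searched X.X./O... to 5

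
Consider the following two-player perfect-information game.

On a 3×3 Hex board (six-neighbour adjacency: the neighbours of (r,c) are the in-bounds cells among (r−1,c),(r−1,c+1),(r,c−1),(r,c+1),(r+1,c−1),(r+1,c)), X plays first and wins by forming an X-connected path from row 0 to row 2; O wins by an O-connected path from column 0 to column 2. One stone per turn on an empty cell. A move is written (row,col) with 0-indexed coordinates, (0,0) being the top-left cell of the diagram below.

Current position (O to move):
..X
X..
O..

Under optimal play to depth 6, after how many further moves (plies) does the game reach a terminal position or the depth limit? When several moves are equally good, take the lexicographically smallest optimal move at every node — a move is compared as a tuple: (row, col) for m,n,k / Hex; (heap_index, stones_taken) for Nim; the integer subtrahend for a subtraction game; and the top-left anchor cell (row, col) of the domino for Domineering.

ply 1, O at ..X/X../O.. | (0,0)=-1→O.X/X../O..; (0,1)=-1→.OX/X../O..; (1,1)=-1→..X/XO./O..; (1,2)=+1→..X/X.O/O..*; (2,1)=+1→..X/X../OO.; (2,2)=-1→..X/X../O.O
ply 2, X at ..X/X.O/O.. | (0,0)=-1→X.X/X.O/O..*; (0,1)=-1→.XX/X.O/O..; (1,1)=-1→..X/XXO/O..; (2,1)=-1→..X/X.O/OX.; (2,2)=-1→..X/X.O/O.X
ply 3, O at X.X/X.O/O.. | (0,1)=+1→XOX/X.O/O..*; (1,1)=+1→X.X/XOO/O..; (2,1)=+1→X.X/X.O/OO.; (2,2)=+1→X.X/X.O/O.O
ply 4, X at XOX/X.O/O.. | (1,1)=-1→XOX/XXO/O..*; (2,1)=-1→XOX/X.O/OX.; (2,2)=-1→XOX/X.O/O.X
ply 5, O at XOX/XXO/O.. | (2,1)=+1→XOX/XXO/OO.*; (2,2)=-1→XOX/XXO/O.O
ply 6: XOX/XXO/OO. is terminal -1 (X); from ..X/X../O.. depth 6

PV length from [..X/X../O..]: 5 plies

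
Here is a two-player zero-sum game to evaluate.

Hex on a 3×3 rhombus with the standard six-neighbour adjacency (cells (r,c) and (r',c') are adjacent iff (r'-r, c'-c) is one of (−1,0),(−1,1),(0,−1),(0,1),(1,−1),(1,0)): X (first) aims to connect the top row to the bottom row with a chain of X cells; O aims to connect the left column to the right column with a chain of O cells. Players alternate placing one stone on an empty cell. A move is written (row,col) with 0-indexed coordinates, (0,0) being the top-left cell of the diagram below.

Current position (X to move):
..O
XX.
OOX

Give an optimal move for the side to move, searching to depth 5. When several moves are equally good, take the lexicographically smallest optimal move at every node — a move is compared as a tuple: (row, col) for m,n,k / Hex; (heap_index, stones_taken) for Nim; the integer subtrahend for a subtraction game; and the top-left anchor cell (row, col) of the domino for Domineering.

ply 1, X at ..O/XX./OOX | (0,0)=-1→X.O/XX./OOX; (0,1)=-1→.XO/XX./OOX; (1,2)=+1→..O/XXX/OOX*
ply 2, O at ..O/XXX/OOX | (0,0)=-1→O.O/XXX/OOX*; (0,1)=-1→.OO/XXX/OOX
ply 3, X at O.O/XXX/OOX | (0,1)=+1→OXO/XXX/OOX*
ply 4: OXO/XXX/OOX is terminal -1 (O); from ..O/XX./OOX depth 5

X's best at [..O/XX./OOX]: (1,2)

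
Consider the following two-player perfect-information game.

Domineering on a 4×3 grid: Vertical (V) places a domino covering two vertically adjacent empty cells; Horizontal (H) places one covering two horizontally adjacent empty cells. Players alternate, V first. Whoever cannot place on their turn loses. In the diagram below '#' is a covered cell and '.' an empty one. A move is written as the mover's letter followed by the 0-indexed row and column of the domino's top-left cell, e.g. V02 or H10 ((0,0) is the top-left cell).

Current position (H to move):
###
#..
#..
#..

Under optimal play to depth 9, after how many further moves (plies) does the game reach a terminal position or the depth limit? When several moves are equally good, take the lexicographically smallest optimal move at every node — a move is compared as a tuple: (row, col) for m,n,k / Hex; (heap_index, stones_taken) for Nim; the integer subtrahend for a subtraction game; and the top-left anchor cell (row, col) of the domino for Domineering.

[###/#../#../#..] H move#1: H11:-1/###/###/#../#.., H21:+1/###/#../###/#..*, H31:-1/###/#../#../###
[###/#../###/#..] end (terminal -1, V#2); searched ###/#../#../#.. to 9

PV length from [###/#../#../#..]: 1 ply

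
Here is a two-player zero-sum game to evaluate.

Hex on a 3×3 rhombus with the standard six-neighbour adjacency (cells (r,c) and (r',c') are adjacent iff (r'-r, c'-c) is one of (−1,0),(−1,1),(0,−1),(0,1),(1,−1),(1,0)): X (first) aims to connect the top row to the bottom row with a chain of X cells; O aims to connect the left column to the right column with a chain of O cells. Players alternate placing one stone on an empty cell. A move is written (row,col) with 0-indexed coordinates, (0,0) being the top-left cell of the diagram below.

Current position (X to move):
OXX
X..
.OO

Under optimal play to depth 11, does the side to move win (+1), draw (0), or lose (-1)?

value(OXX/X../.OO, X) = +1

[OXX/X../.OO] X move#1: (1,1):-1/OXX/XX./.OO, (1,2):-1/OXX/X.X/.OO, (2,0):+1/OXX/X../XOO*
[OXX/X../XOO] end (terminal -1, O#2); searched OXX/X../.OO to 11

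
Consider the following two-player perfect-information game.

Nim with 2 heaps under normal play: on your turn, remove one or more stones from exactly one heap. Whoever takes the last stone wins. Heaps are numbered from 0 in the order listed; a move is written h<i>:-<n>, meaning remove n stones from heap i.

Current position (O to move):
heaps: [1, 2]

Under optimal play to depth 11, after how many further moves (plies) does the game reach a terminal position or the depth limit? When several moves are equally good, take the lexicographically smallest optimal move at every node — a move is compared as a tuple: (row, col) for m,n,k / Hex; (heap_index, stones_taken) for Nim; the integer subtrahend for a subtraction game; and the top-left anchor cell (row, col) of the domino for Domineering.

ply 1, O at (1,2) | h0:-1=-1→(0,2); h1:-1=+1→(1,1)*; h1:-2=-1→(1,0)
ply 2, X at (1,1) | h0:-1=-1→(0,1)*; h1:-1=-1→(1,0)
ply 3, O at (0,1) | h1:-1=+1→(0,0)*
ply 4: (0,0) is terminal -1 (X); from (1,2) depth 11

PV length from [(1,2)]: 3 plies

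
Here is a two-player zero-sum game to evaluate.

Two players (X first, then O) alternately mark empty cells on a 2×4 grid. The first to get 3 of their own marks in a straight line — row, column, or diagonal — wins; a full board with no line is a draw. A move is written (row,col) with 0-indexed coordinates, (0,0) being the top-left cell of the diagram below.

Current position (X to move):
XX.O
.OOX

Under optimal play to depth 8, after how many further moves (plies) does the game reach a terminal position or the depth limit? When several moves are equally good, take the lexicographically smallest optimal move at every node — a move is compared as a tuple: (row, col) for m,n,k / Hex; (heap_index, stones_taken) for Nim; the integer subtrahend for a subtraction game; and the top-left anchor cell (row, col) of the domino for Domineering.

PV length from [XX.O/.OOX]: 1 ply

p1 X@[XX.O/.OOX]: (0,2)[XXXO/.OOX]+1* (1,0)[XX.O/XOOX]+0
p2 O@[XXXO/.OOX] terminal -1; root [XX.O/.OOX] d8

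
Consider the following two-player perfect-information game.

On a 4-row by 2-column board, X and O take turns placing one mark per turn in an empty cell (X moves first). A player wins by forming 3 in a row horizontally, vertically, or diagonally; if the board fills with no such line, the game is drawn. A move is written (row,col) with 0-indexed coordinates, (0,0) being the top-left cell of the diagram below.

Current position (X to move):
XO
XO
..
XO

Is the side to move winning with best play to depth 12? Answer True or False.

X winning at [XO/XO/../XO]: True

p1 X@[XO/XO/../XO]: (2,0)[XO/XO/X./XO]+1* (2,1)[XO/XO/.X/XO]+0
p2 O@[XO/XO/X./XO] terminal -1; root [XO/XO/../XO] d12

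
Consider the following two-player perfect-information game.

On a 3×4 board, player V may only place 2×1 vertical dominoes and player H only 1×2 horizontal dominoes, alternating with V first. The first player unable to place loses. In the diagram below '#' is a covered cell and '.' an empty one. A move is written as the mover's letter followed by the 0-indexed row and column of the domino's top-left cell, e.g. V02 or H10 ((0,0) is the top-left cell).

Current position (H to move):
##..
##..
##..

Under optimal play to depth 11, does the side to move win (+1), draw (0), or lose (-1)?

p1 H@[##../##../##..]: H02[####/##../##..]-1 H12[##../####/##..]+1* H22[##../##../####]-1
p2 V@[##../####/##..] terminal -1; root [##../##../##..] d11

value(##../##../##.., H) = +1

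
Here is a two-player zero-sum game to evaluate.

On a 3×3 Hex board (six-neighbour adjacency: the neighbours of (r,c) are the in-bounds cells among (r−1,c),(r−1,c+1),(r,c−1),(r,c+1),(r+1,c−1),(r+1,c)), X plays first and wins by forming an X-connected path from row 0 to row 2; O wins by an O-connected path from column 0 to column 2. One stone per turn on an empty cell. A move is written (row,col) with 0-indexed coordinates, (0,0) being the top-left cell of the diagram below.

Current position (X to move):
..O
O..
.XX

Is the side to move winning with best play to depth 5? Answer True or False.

X winning at [..O/O../.XX]: False

[..O/O../.XX] X move#1: (0,0):-1/X.O/O../.XX*, (0,1):-1/.XO/O../.XX, (1,1):-1/..O/OX./.XX, (1,2):-1/..O/O.X/.XX, (2,0):-1/..O/O../XXX
[X.O/O../.XX] O move#2: (0,1):+1/XOO/O../.XX*, (1,1):+1/X.O/OO./.XX, (1,2):+1/X.O/O.O/.XX, (2,0):+1/X.O/O../OXX
[XOO/O../.XX] end (terminal -1, X#3); searched ..O/O../.XX to 5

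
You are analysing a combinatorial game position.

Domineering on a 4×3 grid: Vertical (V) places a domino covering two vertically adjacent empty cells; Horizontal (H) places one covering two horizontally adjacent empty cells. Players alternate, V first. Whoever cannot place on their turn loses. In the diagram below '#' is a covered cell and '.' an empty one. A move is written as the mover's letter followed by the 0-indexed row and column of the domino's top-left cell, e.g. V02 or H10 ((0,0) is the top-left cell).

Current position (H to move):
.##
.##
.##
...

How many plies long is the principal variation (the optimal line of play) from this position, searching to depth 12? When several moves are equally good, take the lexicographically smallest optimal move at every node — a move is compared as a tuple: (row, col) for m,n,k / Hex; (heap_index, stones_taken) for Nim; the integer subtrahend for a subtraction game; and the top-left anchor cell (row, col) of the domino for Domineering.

ply 1, H at .##/.##/.##/... | H30=-1→.##/.##/.##/##.*; H31=-1→.##/.##/.##/.##
ply 2, V at .##/.##/.##/##. | V00=+1→###/###/.##/##.*; V10=+1→.##/###/###/##.
ply 3: ###/###/.##/##. is terminal -1 (H); from .##/.##/.##/... depth 12

PV length from [.##/.##/.##/...]: 2 plies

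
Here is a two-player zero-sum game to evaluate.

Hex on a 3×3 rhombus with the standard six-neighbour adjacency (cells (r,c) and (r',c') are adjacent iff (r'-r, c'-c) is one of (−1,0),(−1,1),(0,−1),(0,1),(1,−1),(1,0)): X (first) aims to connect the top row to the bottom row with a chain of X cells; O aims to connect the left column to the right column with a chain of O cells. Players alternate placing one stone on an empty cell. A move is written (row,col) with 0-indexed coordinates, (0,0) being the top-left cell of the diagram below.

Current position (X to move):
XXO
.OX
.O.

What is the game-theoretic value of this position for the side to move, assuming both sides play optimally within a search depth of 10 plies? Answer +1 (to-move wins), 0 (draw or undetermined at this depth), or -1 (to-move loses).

p1 X@[XXO/.OX/.O.]: (1,0)[XXO/XOX/.O.]-1* (2,0)[XXO/.OX/XO.]-1 (2,2)[XXO/.OX/.OX]-1
p2 O@[XXO/XOX/.O.]: (2,0)[XXO/XOX/OO.]+1* (2,2)[XXO/XOX/.OO]-1
p3 X@[XXO/XOX/OO.] terminal -1; root [XXO/.OX/.O.] d10

value(XXO/.OX/.O., X) = -1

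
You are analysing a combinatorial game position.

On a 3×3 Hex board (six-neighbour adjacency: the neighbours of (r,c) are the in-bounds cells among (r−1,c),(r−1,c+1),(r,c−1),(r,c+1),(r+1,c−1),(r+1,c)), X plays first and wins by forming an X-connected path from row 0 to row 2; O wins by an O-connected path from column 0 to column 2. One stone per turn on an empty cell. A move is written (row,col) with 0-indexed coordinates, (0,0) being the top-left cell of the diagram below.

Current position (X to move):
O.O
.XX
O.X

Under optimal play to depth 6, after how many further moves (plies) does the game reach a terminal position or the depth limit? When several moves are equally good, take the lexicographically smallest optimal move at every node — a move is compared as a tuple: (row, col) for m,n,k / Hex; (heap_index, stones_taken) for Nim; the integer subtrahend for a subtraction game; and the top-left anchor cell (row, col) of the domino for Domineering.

[O.O/.XX/O.X] X move#1: (0,1):+1/OXO/.XX/O.X*, (1,0):-1/O.O/XXX/O.X, (2,1):-1/O.O/.XX/OXX
[OXO/.XX/O.X] end (terminal -1, O#2); searched O.O/.XX/O.X to 6

PV length from [O.O/.XX/O.X]: 1 ply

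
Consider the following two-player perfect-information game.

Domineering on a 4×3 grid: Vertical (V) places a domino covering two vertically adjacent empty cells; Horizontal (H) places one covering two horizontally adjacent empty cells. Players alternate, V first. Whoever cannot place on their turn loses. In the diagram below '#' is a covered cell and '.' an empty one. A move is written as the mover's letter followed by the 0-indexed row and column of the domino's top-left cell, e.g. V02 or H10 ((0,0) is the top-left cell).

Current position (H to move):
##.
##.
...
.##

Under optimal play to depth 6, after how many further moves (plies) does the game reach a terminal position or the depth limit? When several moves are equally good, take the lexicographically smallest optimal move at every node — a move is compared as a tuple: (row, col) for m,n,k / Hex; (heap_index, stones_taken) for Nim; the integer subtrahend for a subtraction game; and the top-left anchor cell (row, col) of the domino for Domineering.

ply 1, H at ##./##./.../.## | H20=-1→##./##./##./.##*; H21=-1→##./##./.##/.##
ply 2, V at ##./##./##./.## | V02=+1→###/###/##./.##*; V12=+1→##./###/###/.##
ply 3: ###/###/##./.## is terminal -1 (H); from ##./##./.../.## depth 6

PV length from [##./##./.../.##]: 2 plies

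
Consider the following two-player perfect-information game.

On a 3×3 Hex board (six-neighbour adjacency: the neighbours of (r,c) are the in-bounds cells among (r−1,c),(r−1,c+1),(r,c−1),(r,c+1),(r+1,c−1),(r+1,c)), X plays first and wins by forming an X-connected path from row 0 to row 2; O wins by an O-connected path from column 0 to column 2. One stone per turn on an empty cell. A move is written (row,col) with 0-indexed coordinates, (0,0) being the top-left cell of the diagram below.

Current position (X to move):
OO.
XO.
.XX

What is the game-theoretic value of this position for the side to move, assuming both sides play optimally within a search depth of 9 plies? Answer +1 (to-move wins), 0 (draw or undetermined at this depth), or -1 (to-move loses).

value(OO./XO./.XX, X) = -1

p1 X@[OO./XO./.XX]: (0,2)[OOX/XO./.XX]-1* (1,2)[OO./XOX/.XX]-1 (2,0)[OO./XO./XXX]-1
p2 O@[OOX/XO./.XX]: (1,2)[OOX/XOO/.XX]+1* (2,0)[OOX/XO./OXX]-1
p3 X@[OOX/XOO/.XX] terminal -1; root [OO./XO./.XX] d9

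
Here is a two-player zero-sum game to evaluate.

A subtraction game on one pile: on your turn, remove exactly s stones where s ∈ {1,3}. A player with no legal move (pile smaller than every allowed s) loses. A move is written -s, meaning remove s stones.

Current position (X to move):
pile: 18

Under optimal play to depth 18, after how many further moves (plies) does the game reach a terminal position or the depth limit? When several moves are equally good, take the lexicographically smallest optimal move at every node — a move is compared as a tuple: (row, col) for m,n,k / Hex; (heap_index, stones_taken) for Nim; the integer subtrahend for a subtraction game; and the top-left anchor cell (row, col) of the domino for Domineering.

PV length from [18]: 18 plies

p1 X@[18]: -1[17]-1* -3[15]-1
p2 O@[17]: -1[16]+1* -3[14]+1
p3 X@[16]: -1[15]-1* -3[13]-1
p4 O@[15]: -1[14]+1* -3[12]+1
p5 X@[14]: -1[13]-1* -3[11]-1
p6 O@[13]: -1[12]+1* -3[10]+1
p7 X@[12]: -1[11]-1* -3[9]-1
p8 O@[11]: -1[10]+1* -3[8]+1
p9 X@[10]: -1[9]-1* -3[7]-1
p10 O@[9]: -1[8]+1* -3[6]+1
p11 X@[8]: -1[7]-1* -3[5]-1
p12 O@[7]: -1[6]+1* -3[4]+1
p13 X@[6]: -1[5]-1* -3[3]-1
p14 O@[5]: -1[4]+1* -3[2]+1
p15 X@[4]: -1[3]-1* -3[1]-1
p16 O@[3]: -1[2]+1* -3[0]+1
p17 X@[2]: -1[1]-1*
p18 O@[1]: -1[0]+1*
p19 X@[0] terminal -1; root [18] d18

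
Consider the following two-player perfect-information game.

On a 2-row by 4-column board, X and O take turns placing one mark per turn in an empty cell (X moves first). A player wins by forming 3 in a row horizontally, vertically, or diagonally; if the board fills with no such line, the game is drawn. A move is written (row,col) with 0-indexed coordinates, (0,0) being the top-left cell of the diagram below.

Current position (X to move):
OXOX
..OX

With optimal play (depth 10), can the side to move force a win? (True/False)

X winning at [OXOX/..OX]: False

[OXOX/..OX] X move#1: (1,0):+0/OXOX/X.OX*, (1,1):+0/OXOX/.XOX
[OXOX/X.OX] O move#2: (1,1):+0/OXOX/XOOX*
[OXOX/XOOX] end (terminal +0, X#3); searched OXOX/..OX to 10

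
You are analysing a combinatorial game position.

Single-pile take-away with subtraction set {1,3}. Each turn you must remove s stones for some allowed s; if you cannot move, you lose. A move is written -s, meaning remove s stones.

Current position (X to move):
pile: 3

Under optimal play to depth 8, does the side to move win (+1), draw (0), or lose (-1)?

value(3, X) = +1

p1 X@[3]: -1[2]+1* -3[0]+1
p2 O@[2]: -1[1]-1*
p3 X@[1]: -1[0]+1*
p4 O@[0] terminal -1; root [3] d8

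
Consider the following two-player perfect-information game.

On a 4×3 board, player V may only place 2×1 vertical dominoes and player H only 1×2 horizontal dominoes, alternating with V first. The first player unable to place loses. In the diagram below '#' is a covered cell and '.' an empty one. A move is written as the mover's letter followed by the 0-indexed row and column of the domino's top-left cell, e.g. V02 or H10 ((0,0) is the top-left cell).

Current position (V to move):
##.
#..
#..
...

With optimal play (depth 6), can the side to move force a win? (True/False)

V winning at [##./#../#../...]: True

ply 1, V at ##./#../#../... | V02=-1→###/#.#/#../...; V11=+1→##./##./##./...*; V12=+1→##./#.#/#.#/...; V21=+1→##./#../##./.#.; V22=+1→##./#../#.#/..#
ply 2, H at ##./##./##./... | H30=-1→##./##./##./##.*; H31=-1→##./##./##./.##
ply 3, V at ##./##./##./##. | V02=+1→###/###/##./##.*; V12=+1→##./###/###/##.; V22=+1→##./##./###/###
ply 4: ###/###/##./##. is terminal -1 (H); from ##./#../#../... depth 6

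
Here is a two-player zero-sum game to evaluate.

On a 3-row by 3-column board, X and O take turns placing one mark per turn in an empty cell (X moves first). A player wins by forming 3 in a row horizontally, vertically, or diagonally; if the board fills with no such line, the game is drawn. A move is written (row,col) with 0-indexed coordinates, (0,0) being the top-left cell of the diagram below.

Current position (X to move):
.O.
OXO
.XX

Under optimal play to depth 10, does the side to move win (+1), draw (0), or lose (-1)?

ply 1, X at .O./OXO/.XX | (0,0)=+1→XO./OXO/.XX*; (0,2)=+1→.OX/OXO/.XX; (2,0)=+1→.O./OXO/XXX
ply 2: XO./OXO/.XX is terminal -1 (O); from .O./OXO/.XX depth 10

value(.O./OXO/.XX, X) = +1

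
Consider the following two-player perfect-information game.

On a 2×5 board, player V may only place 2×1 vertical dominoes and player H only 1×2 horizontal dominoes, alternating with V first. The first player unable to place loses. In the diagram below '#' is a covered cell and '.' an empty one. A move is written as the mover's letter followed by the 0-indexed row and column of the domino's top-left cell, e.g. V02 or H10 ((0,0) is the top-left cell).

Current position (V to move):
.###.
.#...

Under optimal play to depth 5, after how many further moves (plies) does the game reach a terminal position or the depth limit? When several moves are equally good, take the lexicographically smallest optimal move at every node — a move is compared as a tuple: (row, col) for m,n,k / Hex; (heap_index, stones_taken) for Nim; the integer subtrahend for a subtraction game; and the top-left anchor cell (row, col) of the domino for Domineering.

PV length from [.###./.#...]: 3 plies

ply 1, V at .###./.#... | V00=-1→####./##...; V04=+1→.####/.#..#*
ply 2, H at .####/.#..# | H12=-1→.####/.####*
ply 3, V at .####/.#### | V00=+1→#####/#####*
ply 4: #####/##### is terminal -1 (H); from .###./.#... depth 5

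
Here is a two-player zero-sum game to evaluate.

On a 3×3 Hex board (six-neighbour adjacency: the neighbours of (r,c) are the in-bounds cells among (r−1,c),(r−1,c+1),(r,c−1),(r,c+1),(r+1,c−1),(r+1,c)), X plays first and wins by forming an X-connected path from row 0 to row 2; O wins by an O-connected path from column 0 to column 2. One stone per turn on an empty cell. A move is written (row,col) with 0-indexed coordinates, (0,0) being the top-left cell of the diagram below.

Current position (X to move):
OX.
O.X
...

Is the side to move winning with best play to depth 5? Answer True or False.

[OX./O.X/...] X move#1: (0,2):+1/OXX/O.X/...*, (1,1):+1/OX./OXX/..., (2,0):+1/OX./O.X/X.., (2,1):+1/OX./O.X/.X., (2,2):+1/OX./O.X/..X
[OXX/O.X/...] O move#2: (1,1):-1/OXX/OOX/...*, (2,0):-1/OXX/O.X/O.., (2,1):-1/OXX/O.X/.O., (2,2):-1/OXX/O.X/..O
[OXX/OOX/...] X move#3: (2,0):+1/OXX/OOX/X..*, (2,1):+1/OXX/OOX/.X., (2,2):+1/OXX/OOX/..X
[OXX/OOX/X..] O move#4: (2,1):-1/OXX/OOX/XO.*, (2,2):-1/OXX/OOX/X.O
[OXX/OOX/XO.] X move#5: (2,2):+1/OXX/OOX/XOX*
[OXX/OOX/XOX] end (terminal -1, O#6); searched OX./O.X/... to 5

X winning at [OX./O.X/...]: True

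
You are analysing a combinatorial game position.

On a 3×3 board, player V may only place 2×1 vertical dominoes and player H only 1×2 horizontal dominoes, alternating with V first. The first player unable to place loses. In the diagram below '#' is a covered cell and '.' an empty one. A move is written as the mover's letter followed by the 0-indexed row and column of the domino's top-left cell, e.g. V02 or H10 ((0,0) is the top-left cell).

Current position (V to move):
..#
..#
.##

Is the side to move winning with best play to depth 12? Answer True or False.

V winning at [..#/..#/.##]: True

p1 V@[..#/..#/.##]: V00[#.#/#.#/.##]+1* V01[.##/.##/.##]+1 V10[..#/#.#/###]-1
p2 H@[#.#/#.#/.##] terminal -1; root [..#/..#/.##] d12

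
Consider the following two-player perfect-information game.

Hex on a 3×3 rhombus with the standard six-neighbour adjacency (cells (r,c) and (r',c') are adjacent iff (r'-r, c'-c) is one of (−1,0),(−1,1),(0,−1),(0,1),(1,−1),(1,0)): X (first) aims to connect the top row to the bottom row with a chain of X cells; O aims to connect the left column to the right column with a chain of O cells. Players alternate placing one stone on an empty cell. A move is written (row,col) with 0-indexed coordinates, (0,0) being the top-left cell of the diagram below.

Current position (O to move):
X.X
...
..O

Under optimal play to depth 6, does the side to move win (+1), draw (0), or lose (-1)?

ply 1, O at X.X/.../..O | (0,1)=-1→XOX/.../..O; (1,0)=-1→X.X/O../..O; (1,1)=+1→X.X/.O./..O*; (1,2)=-1→X.X/..O/..O; (2,0)=-1→X.X/.../O.O; (2,1)=-1→X.X/.../.OO
ply 2, X at X.X/.O./..O | (0,1)=-1→XXX/.O./..O*; (1,0)=-1→X.X/XO./..O; (1,2)=-1→X.X/.OX/..O; (2,0)=-1→X.X/.O./X.O; (2,1)=-1→X.X/.O./.XO
ply 3, O at XXX/.O./..O | (1,0)=+1→XXX/OO./..O*; (1,2)=+1→XXX/.OO/..O; (2,0)=+1→XXX/.O./O.O; (2,1)=+1→XXX/.O./.OO
ply 4, X at XXX/OO./..O | (1,2)=-1→XXX/OOX/..O*; (2,0)=-1→XXX/OO./X.O; (2,1)=-1→XXX/OO./.XO
ply 5, O at XXX/OOX/..O | (2,0)=-1→XXX/OOX/O.O; (2,1)=+1→XXX/OOX/.OO*
ply 6: XXX/OOX/.OO is terminal -1 (X); from X.X/.../..O depth 6

value(X.X/.../..O, O) = +1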